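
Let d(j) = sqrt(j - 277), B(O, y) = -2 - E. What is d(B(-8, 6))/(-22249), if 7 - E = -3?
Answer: -17*I/22249 ≈ -0.00076408*I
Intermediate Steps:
E = 10 (E = 7 - 1*(-3) = 7 + 3 = 10)
B(O, y) = -12 (B(O, y) = -2 - 1*10 = -2 - 10 = -12)
d(j) = sqrt(-277 + j)
d(B(-8, 6))/(-22249) = sqrt(-277 - 12)/(-22249) = sqrt(-289)*(-1/22249) = (17*I)*(-1/22249) = -17*I/22249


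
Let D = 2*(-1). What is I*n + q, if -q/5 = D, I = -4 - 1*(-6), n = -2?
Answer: 6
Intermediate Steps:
D = -2
I = 2 (I = -4 + 6 = 2)
q = 10 (q = -5*(-2) = 10)
I*n + q = 2*(-2) + 10 = -4 + 10 = 6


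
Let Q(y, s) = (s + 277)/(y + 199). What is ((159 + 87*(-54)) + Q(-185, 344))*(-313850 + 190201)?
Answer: 7780613325/14 ≈ 5.5576e+8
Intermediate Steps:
Q(y, s) = (277 + s)/(199 + y)
((159 + 87*(-54)) + Q(-185, 344))*(-313850 + 190201) = ((159 + 87*(-54)) + (277 + 344)/(199 - 185))*(-313850 + 190201) = ((159 - 4698) + 621/14)*(-123649) = (-4539 + (1/14)*621)*(-123649) = (-4539 + 621/14)*(-123649) = -62925/14*(-123649) = 7780613325/14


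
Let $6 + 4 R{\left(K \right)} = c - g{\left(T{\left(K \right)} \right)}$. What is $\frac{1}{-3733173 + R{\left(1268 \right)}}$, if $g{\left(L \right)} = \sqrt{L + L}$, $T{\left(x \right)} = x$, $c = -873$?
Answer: $- \frac{59734284}{223011542809505} + \frac{8 \sqrt{634}}{223011542809505} \approx -2.6785 \cdot 10^{-7}$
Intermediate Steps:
$g{\left(L \right)} = \sqrt{2} \sqrt{L}$ ($g{\left(L \right)} = \sqrt{2 L} = \sqrt{2} \sqrt{L}$)
$R{\left(K \right)} = - \frac{879}{4} - \frac{\sqrt{2} \sqrt{K}}{4}$ ($R{\left(K \right)} = - \frac{3}{2} + \frac{-873 - \sqrt{2} \sqrt{K}}{4} = - \frac{3}{2} - \left(\frac{873}{4} + \frac{\sqrt{2} \sqrt{K}}{4}\right) = - \frac{879}{4} - \frac{\sqrt{2} \sqrt{K}}{4}$)
$\frac{1}{-3733173 + R{\left(1268 \right)}} = \frac{1}{-3733173 - \left(\frac{879}{4} + \frac{\sqrt{2} \sqrt{1268}}{4}\right)} = \frac{1}{-3733173 - \left(\frac{879}{4} + \frac{\sqrt{2} \cdot 2 \sqrt{317}}{4}\right)} = \frac{1}{-3733173 - \left(\frac{879}{4} + \frac{\sqrt{634}}{2}\right)} = \frac{1}{- \frac{14933571}{4} - \frac{\sqrt{634}}{2}}$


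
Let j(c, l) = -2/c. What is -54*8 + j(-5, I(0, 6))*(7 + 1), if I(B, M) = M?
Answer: -2144/5 ≈ -428.80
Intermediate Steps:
-54*8 + j(-5, I(0, 6))*(7 + 1) = -54*8 + (-2/(-5))*(7 + 1) = -432 - 2*(-⅕)*8 = -432 + (⅖)*8 = -432 + 16/5 = -2144/5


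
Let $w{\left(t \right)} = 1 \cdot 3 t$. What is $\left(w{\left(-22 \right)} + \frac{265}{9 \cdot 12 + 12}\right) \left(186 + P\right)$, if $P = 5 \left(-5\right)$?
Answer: $- \frac{246491}{24} \approx -10270.0$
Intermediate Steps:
$P = -25$
$w{\left(t \right)} = 3 t$
$\left(w{\left(-22 \right)} + \frac{265}{9 \cdot 12 + 12}\right) \left(186 + P\right) = \left(3 \left(-22\right) + \frac{265}{9 \cdot 12 + 12}\right) \left(186 - 25\right) = \left(-66 + \frac{265}{108 + 12}\right) 161 = \left(-66 + \frac{265}{120}\right) 161 = \left(-66 + 265 \cdot \frac{1}{120}\right) 161 = \left(-66 + \frac{53}{24}\right) 161 = \left(- \frac{1531}{24}\right) 161 = - \frac{246491}{24}$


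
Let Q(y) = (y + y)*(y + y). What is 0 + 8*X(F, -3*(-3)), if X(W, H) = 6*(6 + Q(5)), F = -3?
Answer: 5088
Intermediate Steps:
Q(y) = 4*y² (Q(y) = (2*y)*(2*y) = 4*y²)
X(W, H) = 636 (X(W, H) = 6*(6 + 4*5²) = 6*(6 + 4*25) = 6*(6 + 100) = 6*106 = 636)
0 + 8*X(F, -3*(-3)) = 0 + 8*636 = 0 + 5088 = 5088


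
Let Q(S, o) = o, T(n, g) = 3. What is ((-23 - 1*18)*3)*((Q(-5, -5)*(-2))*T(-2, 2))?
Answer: -3690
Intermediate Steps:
((-23 - 1*18)*3)*((Q(-5, -5)*(-2))*T(-2, 2)) = ((-23 - 1*18)*3)*(-5*(-2)*3) = ((-23 - 18)*3)*(10*3) = -41*3*30 = -123*30 = -3690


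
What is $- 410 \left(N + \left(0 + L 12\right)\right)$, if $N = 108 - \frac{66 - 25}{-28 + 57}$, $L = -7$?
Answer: $- \frac{268550}{29} \approx -9260.3$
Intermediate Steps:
$N = \frac{3091}{29}$ ($N = 108 - \frac{41}{29} = \frac{3091}{29} \approx 106.59$)
$- 410 \left(N + \left(0 + L 12\right)\right) = - 410 \left(\frac{3091}{29} + \left(0 - 84\right)\right) = - 410 \left(\frac{3091}{29} - 84\right) = \left(-410\right) \frac{655}{29} = - \frac{268550}{29}$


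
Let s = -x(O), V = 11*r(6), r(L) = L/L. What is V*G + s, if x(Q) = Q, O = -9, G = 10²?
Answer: 1109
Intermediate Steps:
G = 100
r(L) = 1
V = 11 (V = 11*1 = 11)
s = 9 (s = -1*(-9) = 9)
V*G + s = 11*100 + 9 = 1100 + 9 = 1109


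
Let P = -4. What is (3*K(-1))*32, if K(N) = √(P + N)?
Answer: 96*I*√5 ≈ 214.66*I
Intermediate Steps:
K(N) = √(-4 + N)
(3*K(-1))*32 = (3*√(-4 - 1))*32 = (3*√(-5))*32 = (3*(I*√5))*32 = (3*I*√5)*32 = 96*I*√5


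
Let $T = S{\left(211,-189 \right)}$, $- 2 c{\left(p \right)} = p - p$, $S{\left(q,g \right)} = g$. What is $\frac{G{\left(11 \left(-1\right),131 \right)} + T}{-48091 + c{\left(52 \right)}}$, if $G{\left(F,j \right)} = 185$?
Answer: $\frac{4}{48091} \approx 8.3176 \cdot 10^{-5}$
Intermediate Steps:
$c{\left(p \right)} = 0$ ($c{\left(p \right)} = - \frac{p - p}{2} = \left(- \frac{1}{2}\right) 0 = 0$)
$T = -189$
$\frac{G{\left(11 \left(-1\right),131 \right)} + T}{-48091 + c{\left(52 \right)}} = \frac{185 - 189}{-48091 + 0} = - \frac{4}{-48091} = \left(-4\right) \left(- \frac{1}{48091}\right) = \frac{4}{48091}$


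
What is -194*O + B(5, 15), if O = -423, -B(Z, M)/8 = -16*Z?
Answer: 82702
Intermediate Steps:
B(Z, M) = 128*Z (B(Z, M) = -(-128)*Z = 128*Z)
-194*O + B(5, 15) = -194*(-423) + 128*5 = 82062 + 640 = 82702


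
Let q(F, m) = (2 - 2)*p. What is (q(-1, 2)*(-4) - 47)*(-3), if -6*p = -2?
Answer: 141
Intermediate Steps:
p = ⅓ (p = -⅙*(-2) = ⅓ ≈ 0.33333)
q(F, m) = 0 (q(F, m) = (2 - 2)*(⅓) = 0*(⅓) = 0)
(q(-1, 2)*(-4) - 47)*(-3) = (0*(-4) - 47)*(-3) = (0 - 47)*(-3) = -47*(-3) = 141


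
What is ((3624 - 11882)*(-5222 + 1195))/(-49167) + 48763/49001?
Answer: -1627129058545/2409232167 ≈ -675.37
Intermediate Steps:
((3624 - 11882)*(-5222 + 1195))/(-49167) + 48763/49001 = -8258*(-4027)*(-1/49167) + 48763*(1/49001) = 33254966*(-1/49167) + 48763/49001 = -33254966/49167 + 48763/49001 = -1627129058545/2409232167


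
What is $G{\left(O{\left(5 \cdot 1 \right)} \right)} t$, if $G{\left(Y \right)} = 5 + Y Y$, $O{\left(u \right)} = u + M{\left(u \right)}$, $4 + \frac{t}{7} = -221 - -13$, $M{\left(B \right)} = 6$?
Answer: $-186984$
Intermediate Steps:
$t = -1484$ ($t = -28 + 7 \left(-221 - -13\right) = -28 + 7 \left(-221 + 13\right) = -28 + 7 \left(-208\right) = -28 - 1456 = -1484$)
$O{\left(u \right)} = 6 + u$ ($O{\left(u \right)} = u + 6 = 6 + u$)
$G{\left(Y \right)} = 5 + Y^{2}$
$G{\left(O{\left(5 \cdot 1 \right)} \right)} t = \left(5 + \left(6 + 5 \cdot 1\right)^{2}\right) \left(-1484\right) = \left(5 + \left(6 + 5\right)^{2}\right) \left(-1484\right) = \left(5 + 11^{2}\right) \left(-1484\right) = \left(5 + 121\right) \left(-1484\right) = 126 \left(-1484\right) = -186984$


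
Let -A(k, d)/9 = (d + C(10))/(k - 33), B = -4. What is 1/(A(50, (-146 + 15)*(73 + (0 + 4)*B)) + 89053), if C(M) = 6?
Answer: 17/1581050 ≈ 1.0752e-5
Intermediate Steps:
A(k, d) = -9*(6 + d)/(-33 + k) (A(k, d) = -9*(d + 6)/(k - 33) = -9*(6 + d)/(-33 + k))
1/(A(50, (-146 + 15)*(73 + (0 + 4)*B)) + 89053) = 1/(9*(-6 - (-146 + 15)*(73 + (0 + 4)*(-4)))/(-33 + 50) + 89053) = 1/(9*(-6 - (-131)*(73 + 4*(-4)))/17 + 89053) = 1/(9*(1/17)*(-6 - (-131)*(73 - 16)) + 89053) = 1/(9*(1/17)*(-6 - (-131)*57) + 89053) = 1/(9*(1/17)*(-6 - 1*(-7467)) + 89053) = 1/(9*(1/17)*(-6 + 7467) + 89053) = 1/(9*(1/17)*7461 + 89053) = 1/(67149/17 + 89053) = 1/(1581050/17) = 17/1581050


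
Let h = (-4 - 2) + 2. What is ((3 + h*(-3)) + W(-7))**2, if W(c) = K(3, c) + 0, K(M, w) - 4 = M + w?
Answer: 225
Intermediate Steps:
K(M, w) = 4 + M + w (K(M, w) = 4 + (M + w) = 4 + M + w)
h = -4 (h = -6 + 2 = -4)
W(c) = 7 + c (W(c) = (4 + 3 + c) + 0 = (7 + c) + 0 = 7 + c)
((3 + h*(-3)) + W(-7))**2 = ((3 - 4*(-3)) + (7 - 7))**2 = ((3 + 12) + 0)**2 = (15 + 0)**2 = 15**2 = 225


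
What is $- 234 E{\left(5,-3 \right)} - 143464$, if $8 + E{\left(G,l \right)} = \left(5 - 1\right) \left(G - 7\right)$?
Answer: $-139720$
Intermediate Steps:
$E{\left(G,l \right)} = -36 + 4 G$ ($E{\left(G,l \right)} = -8 + \left(5 - 1\right) \left(G - 7\right) = -8 + 4 \left(-7 + G\right) = -8 + \left(-28 + 4 G\right) = -36 + 4 G$)
$- 234 E{\left(5,-3 \right)} - 143464 = - 234 \left(-36 + 4 \cdot 5\right) - 143464 = - 234 \left(-36 + 20\right) - 143464 = \left(-234\right) \left(-16\right) - 143464 = 3744 - 143464 = -139720$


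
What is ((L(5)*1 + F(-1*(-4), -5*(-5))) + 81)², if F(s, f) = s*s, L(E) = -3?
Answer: 8836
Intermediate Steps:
F(s, f) = s²
((L(5)*1 + F(-1*(-4), -5*(-5))) + 81)² = ((-3*1 + (-1*(-4))²) + 81)² = ((-3 + 4²) + 81)² = ((-3 + 16) + 81)² = (13 + 81)² = 94² = 8836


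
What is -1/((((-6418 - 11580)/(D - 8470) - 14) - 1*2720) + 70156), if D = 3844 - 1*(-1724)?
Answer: -1451/97838321 ≈ -1.4831e-5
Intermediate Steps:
D = 5568 (D = 3844 + 1724 = 5568)
-1/((((-6418 - 11580)/(D - 8470) - 14) - 1*2720) + 70156) = -1/((((-6418 - 11580)/(5568 - 8470) - 14) - 1*2720) + 70156) = -1/(((-17998/(-2902) - 14) - 2720) + 70156) = -1/(((-17998*(-1/2902) - 14) - 2720) + 70156) = -1/(((8999/1451 - 14) - 2720) + 70156) = -1/((-11315/1451 - 2720) + 70156) = -1/(-3958035/1451 + 70156) = -1/97838321/1451 = -1*1451/97838321 = -1451/97838321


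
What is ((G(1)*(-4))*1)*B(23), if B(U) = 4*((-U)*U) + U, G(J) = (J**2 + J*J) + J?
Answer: 25116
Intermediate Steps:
G(J) = J + 2*J**2 (G(J) = (J**2 + J**2) + J = 2*J**2 + J = J + 2*J**2)
B(U) = U - 4*U**2 (B(U) = 4*(-U**2) + U = -4*U**2 + U = U - 4*U**2)
((G(1)*(-4))*1)*B(23) = (((1*(1 + 2*1))*(-4))*1)*(23*(1 - 4*23)) = (((1*(1 + 2))*(-4))*1)*(23*(1 - 92)) = (((1*3)*(-4))*1)*(23*(-91)) = ((3*(-4))*1)*(-2093) = -12*1*(-2093) = -12*(-2093) = 25116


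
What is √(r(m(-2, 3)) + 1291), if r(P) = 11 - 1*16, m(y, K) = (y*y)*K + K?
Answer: √1286 ≈ 35.861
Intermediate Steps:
m(y, K) = K + K*y² (m(y, K) = y²*K + K = K*y² + K = K + K*y²)
r(P) = -5 (r(P) = 11 - 16 = -5)
√(r(m(-2, 3)) + 1291) = √(-5 + 1291) = √1286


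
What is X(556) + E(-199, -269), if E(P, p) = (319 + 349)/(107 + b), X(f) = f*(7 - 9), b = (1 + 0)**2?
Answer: -29857/27 ≈ -1105.8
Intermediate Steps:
b = 1 (b = 1**2 = 1)
X(f) = -2*f (X(f) = f*(-2) = -2*f)
E(P, p) = 167/27 (E(P, p) = (319 + 349)/(107 + 1) = 668/108 = 668*(1/108) = 167/27)
X(556) + E(-199, -269) = -2*556 + 167/27 = -1112 + 167/27 = -29857/27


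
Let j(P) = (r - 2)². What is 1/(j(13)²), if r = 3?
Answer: 1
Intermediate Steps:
j(P) = 1 (j(P) = (3 - 2)² = 1² = 1)
1/(j(13)²) = 1/(1²) = 1/1 = 1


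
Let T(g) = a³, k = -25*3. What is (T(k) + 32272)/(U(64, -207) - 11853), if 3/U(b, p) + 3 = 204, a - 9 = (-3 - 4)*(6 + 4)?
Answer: 13045503/794150 ≈ 16.427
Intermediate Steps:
a = -61 (a = 9 + (-3 - 4)*(6 + 4) = 9 - 7*10 = 9 - 70 = -61)
k = -75
U(b, p) = 1/67 (U(b, p) = 3/(-3 + 204) = 3/201 = 3*(1/201) = 1/67)
T(g) = -226981 (T(g) = (-61)³ = -226981)
(T(k) + 32272)/(U(64, -207) - 11853) = (-226981 + 32272)/(1/67 - 11853) = -194709/(-794150/67) = -194709*(-67/794150) = 13045503/794150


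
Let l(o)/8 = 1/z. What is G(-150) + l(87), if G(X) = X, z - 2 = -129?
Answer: -19058/127 ≈ -150.06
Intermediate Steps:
z = -127 (z = 2 - 129 = -127)
l(o) = -8/127 (l(o) = 8/(-127) = 8*(-1/127) = -8/127)
G(-150) + l(87) = -150 - 8/127 = -19058/127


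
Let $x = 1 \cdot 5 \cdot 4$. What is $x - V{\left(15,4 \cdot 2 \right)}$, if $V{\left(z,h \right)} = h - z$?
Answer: $27$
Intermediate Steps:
$x = 20$ ($x = 5 \cdot 4 = 20$)
$x - V{\left(15,4 \cdot 2 \right)} = 20 - \left(4 \cdot 2 - 15\right) = 20 - \left(8 - 15\right) = 20 - -7 = 20 + 7 = 27$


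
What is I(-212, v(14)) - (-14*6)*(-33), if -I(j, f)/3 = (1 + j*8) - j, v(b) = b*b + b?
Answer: 1677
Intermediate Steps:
v(b) = b + b**2 (v(b) = b**2 + b = b + b**2)
I(j, f) = -3 - 21*j (I(j, f) = -3*((1 + j*8) - j) = -3*((1 + 8*j) - j) = -3*(1 + 7*j) = -3 - 21*j)
I(-212, v(14)) - (-14*6)*(-33) = (-3 - 21*(-212)) - (-14*6)*(-33) = (-3 + 4452) - (-84)*(-33) = 4449 - 1*2772 = 4449 - 2772 = 1677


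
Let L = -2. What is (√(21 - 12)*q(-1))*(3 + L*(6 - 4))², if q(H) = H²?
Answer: 3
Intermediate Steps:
(√(21 - 12)*q(-1))*(3 + L*(6 - 4))² = (√(21 - 12)*(-1)²)*(3 - 2*(6 - 4))² = (√9*1)*(3 - 2*2)² = (3*1)*(3 - 4)² = 3*(-1)² = 3*1 = 3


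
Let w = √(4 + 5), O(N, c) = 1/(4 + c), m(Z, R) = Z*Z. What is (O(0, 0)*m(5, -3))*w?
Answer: 75/4 ≈ 18.750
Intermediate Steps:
m(Z, R) = Z²
w = 3 (w = √9 = 3)
(O(0, 0)*m(5, -3))*w = (5²/(4 + 0))*3 = (25/4)*3 = 75/4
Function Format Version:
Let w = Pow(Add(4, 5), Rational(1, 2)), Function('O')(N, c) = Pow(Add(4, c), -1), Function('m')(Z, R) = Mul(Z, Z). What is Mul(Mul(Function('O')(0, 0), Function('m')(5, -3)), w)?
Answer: Rational(75, 4) ≈ 18.750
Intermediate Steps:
Function('m')(Z, R) = Pow(Z, 2)
w = 3 (w = Pow(9, Rational(1, 2)) = 3)
Mul(Mul(Function('O')(0, 0), Function('m')(5, -3)), w) = Mul(Mul(Pow(Add(4, 0), -1), Pow(5, 2)), 3) = Mul(Mul(Pow(4, -1), 25), 3) = Mul(Mul(Rational(1, 4), 25), 3) = Mul(Rational(25, 4), 3) = Rational(75, 4)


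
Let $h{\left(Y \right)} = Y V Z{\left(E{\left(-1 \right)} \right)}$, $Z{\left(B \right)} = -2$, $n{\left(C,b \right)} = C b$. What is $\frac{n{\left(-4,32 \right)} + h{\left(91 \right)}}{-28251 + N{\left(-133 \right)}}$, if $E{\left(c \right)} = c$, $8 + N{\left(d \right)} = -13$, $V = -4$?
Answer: $- \frac{25}{1178} \approx -0.021222$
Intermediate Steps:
$N{\left(d \right)} = -21$ ($N{\left(d \right)} = -8 - 13 = -21$)
$h{\left(Y \right)} = 8 Y$ ($h{\left(Y \right)} = Y \left(-4\right) \left(-2\right) = - 4 Y \left(-2\right) = 8 Y$)
$\frac{n{\left(-4,32 \right)} + h{\left(91 \right)}}{-28251 + N{\left(-133 \right)}} = \frac{\left(-4\right) 32 + 8 \cdot 91}{-28251 - 21} = \frac{-128 + 728}{-28272} = 600 \left(- \frac{1}{28272}\right) = - \frac{25}{1178}$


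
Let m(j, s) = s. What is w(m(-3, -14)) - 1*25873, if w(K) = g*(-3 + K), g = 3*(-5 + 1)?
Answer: -25669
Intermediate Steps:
g = -12 (g = 3*(-4) = -12)
w(K) = 36 - 12*K (w(K) = -12*(-3 + K) = 36 - 12*K)
w(m(-3, -14)) - 1*25873 = (36 - 12*(-14)) - 1*25873 = (36 + 168) - 25873 = 204 - 25873 = -25669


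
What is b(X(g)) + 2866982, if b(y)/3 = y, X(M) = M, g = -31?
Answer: 2866889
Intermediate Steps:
b(y) = 3*y
b(X(g)) + 2866982 = 3*(-31) + 2866982 = -93 + 2866982 = 2866889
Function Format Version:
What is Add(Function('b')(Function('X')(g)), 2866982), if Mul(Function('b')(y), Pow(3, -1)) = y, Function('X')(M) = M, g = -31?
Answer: 2866889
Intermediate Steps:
Function('b')(y) = Mul(3, y)
Add(Function('b')(Function('X')(g)), 2866982) = Add(Mul(3, -31), 2866982) = Add(-93, 2866982) = 2866889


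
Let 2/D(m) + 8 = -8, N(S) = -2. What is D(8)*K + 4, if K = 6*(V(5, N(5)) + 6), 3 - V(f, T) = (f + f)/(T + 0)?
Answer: -13/2 ≈ -6.5000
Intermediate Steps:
V(f, T) = 3 - 2*f/T (V(f, T) = 3 - (f + f)/(T + 0) = 3 - 2*f/T)
K = 84 (K = 6*((3 - 2*5/(-2)) + 6) = 6*((3 - 2*5*(-½)) + 6) = 6*((3 + 5) + 6) = 6*(8 + 6) = 6*14 = 84)
D(m) = -⅛ (D(m) = 2/(-8 - 8) = 2/(-16) = 2*(-1/16) = -⅛)
D(8)*K + 4 = -⅛*84 + 4 = -21/2 + 4 = -13/2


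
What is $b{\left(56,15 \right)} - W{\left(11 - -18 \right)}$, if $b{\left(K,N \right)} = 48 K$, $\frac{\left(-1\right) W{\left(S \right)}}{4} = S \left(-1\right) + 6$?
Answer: $2596$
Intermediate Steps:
$W{\left(S \right)} = -24 + 4 S$ ($W{\left(S \right)} = - 4 \left(S \left(-1\right) + 6\right) = - 4 \left(- S + 6\right) = - 4 \left(6 - S\right) = -24 + 4 S$)
$b{\left(56,15 \right)} - W{\left(11 - -18 \right)} = 48 \cdot 56 - \left(-24 + 4 \left(11 - -18\right)\right) = 2688 - \left(-24 + 4 \left(11 + 18\right)\right) = 2688 - \left(-24 + 4 \cdot 29\right) = 2688 - \left(-24 + 116\right) = 2688 - 92 = 2596$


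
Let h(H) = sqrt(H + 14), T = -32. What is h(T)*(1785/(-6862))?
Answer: -5355*I*sqrt(2)/6862 ≈ -1.1036*I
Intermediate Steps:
h(H) = sqrt(14 + H)
h(T)*(1785/(-6862)) = sqrt(14 - 32)*(1785/(-6862)) = sqrt(-18)*(1785*(-1/6862)) = (3*I*sqrt(2))*(-1785/6862) = -5355*I*sqrt(2)/6862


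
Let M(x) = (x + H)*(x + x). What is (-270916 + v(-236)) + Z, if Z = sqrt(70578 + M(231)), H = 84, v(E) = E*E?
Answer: -215220 + 18*sqrt(667) ≈ -2.1476e+5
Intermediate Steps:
v(E) = E**2
M(x) = 2*x*(84 + x) (M(x) = (x + 84)*(x + x) = (84 + x)*(2*x) = 2*x*(84 + x))
Z = 18*sqrt(667) (Z = sqrt(70578 + 2*231*(84 + 231)) = sqrt(70578 + 2*231*315) = sqrt(70578 + 145530) = sqrt(216108) = 18*sqrt(667) ≈ 464.87)
(-270916 + v(-236)) + Z = (-270916 + (-236)**2) + 18*sqrt(667) = (-270916 + 55696) + 18*sqrt(667) = -215220 + 18*sqrt(667)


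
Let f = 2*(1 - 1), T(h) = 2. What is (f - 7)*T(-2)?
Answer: -14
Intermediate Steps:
f = 0 (f = 2*0 = 0)
(f - 7)*T(-2) = (0 - 7)*2 = -7*2 = -14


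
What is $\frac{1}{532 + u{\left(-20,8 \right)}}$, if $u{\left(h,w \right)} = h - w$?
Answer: $\frac{1}{504} \approx 0.0019841$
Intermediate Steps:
$\frac{1}{532 + u{\left(-20,8 \right)}} = \frac{1}{532 - 28} = \frac{1}{504}$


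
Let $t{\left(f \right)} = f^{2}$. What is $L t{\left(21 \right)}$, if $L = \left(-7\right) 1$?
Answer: $-3087$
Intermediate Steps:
$L = -7$
$L t{\left(21 \right)} = - 7 \cdot 21^{2} = \left(-7\right) 441 = -3087$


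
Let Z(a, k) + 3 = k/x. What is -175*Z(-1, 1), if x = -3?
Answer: 1750/3 ≈ 583.33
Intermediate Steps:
Z(a, k) = -3 - k/3 (Z(a, k) = -3 + k/(-3) = -3 + k*(-1/3) = -3 - k/3)
-175*Z(-1, 1) = -175*(-3 - 1/3*1) = -175*(-3 - 1/3) = -175*(-10/3) = 1750/3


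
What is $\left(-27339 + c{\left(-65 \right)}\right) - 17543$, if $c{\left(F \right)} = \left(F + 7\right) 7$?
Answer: $-45288$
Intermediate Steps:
$c{\left(F \right)} = 49 + 7 F$ ($c{\left(F \right)} = \left(7 + F\right) 7 = 49 + 7 F$)
$\left(-27339 + c{\left(-65 \right)}\right) - 17543 = \left(-27339 + \left(49 + 7 \left(-65\right)\right)\right) - 17543 = \left(-27339 + \left(49 - 455\right)\right) - 17543 = \left(-27339 - 406\right) - 17543 = -27745 - 17543 = -45288$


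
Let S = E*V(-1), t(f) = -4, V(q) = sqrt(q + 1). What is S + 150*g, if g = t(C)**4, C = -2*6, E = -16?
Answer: 38400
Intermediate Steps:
V(q) = sqrt(1 + q)
C = -12
S = 0 (S = -16*sqrt(1 - 1) = -16*sqrt(0) = -16*0 = 0)
g = 256 (g = (-4)**4 = 256)
S + 150*g = 0 + 150*256 = 0 + 38400 = 38400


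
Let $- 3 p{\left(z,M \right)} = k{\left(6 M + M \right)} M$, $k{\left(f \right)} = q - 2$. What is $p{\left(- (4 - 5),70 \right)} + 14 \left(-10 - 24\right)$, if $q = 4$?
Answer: $- \frac{1568}{3} \approx -522.67$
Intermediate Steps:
$k{\left(f \right)} = 2$ ($k{\left(f \right)} = 4 - 2 = 2$)
$p{\left(z,M \right)} = - \frac{2 M}{3}$
$p{\left(- (4 - 5),70 \right)} + 14 \left(-10 - 24\right) = \left(- \frac{2}{3}\right) 70 + 14 \left(-10 - 24\right) = - \frac{140}{3} + 14 \left(-34\right) = - \frac{140}{3} - 476 = - \frac{1568}{3}$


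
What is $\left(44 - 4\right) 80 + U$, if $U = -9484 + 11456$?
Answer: $5172$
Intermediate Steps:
$U = 1972$
$\left(44 - 4\right) 80 + U = \left(44 - 4\right) 80 + 1972 = 40 \cdot 80 + 1972 = 3200 + 1972 = 5172$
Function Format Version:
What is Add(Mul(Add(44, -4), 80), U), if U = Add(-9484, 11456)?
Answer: 5172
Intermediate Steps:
U = 1972
Add(Mul(Add(44, -4), 80), U) = Add(Mul(Add(44, -4), 80), 1972) = Add(Mul(40, 80), 1972) = Add(3200, 1972) = 5172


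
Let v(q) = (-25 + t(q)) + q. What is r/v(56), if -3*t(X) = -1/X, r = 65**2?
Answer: 709800/5209 ≈ 136.26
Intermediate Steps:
r = 4225
t(X) = 1/(3*X) (t(X) = -(-1)/(3*X) = 1/(3*X))
v(q) = -25 + q + 1/(3*q) (v(q) = (-25 + 1/(3*q)) + q = -25 + q + 1/(3*q))
r/v(56) = 4225/(-25 + 56 + (1/3)/56) = 4225/(-25 + 56 + (1/3)*(1/56)) = 4225/(-25 + 56 + 1/168) = 4225/(5209/168) = 4225*(168/5209) = 709800/5209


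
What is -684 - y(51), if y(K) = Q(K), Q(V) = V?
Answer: -735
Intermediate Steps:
y(K) = K
-684 - y(51) = -684 - 1*51 = -684 - 51 = -735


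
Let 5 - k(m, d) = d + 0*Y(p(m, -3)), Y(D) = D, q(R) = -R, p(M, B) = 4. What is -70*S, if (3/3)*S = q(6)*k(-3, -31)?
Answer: 15120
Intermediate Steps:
k(m, d) = 5 - d (k(m, d) = 5 - (d + 0*4) = 5 - (d + 0) = 5 - d)
S = -216 (S = (-1*6)*(5 - 1*(-31)) = -6*(5 + 31) = -6*36 = -216)
-70*S = -70*(-216) = 15120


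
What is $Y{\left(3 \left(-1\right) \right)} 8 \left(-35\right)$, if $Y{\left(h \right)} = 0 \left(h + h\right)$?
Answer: $0$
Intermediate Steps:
$Y{\left(h \right)} = 0$ ($Y{\left(h \right)} = 0 \cdot 2 h = 0$)
$Y{\left(3 \left(-1\right) \right)} 8 \left(-35\right) = 0 \cdot 8 \left(-35\right) = 0 \left(-35\right) = 0$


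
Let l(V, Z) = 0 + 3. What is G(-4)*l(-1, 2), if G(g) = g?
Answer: -12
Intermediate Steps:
l(V, Z) = 3
G(-4)*l(-1, 2) = -4*3 = -12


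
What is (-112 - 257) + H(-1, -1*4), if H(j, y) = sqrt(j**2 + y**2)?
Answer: -369 + sqrt(17) ≈ -364.88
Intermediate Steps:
(-112 - 257) + H(-1, -1*4) = (-112 - 257) + sqrt((-1)**2 + (-1*4)**2) = -369 + sqrt(1 + (-4)**2) = -369 + sqrt(1 + 16) = -369 + sqrt(17)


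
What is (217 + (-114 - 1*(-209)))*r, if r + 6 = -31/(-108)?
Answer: -16042/9 ≈ -1782.4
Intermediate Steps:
r = -617/108 (r = -6 - 31/(-108) = -6 - 31*(-1/108) = -6 + 31/108 = -617/108 ≈ -5.7130)
(217 + (-114 - 1*(-209)))*r = (217 + (-114 - 1*(-209)))*(-617/108) = (217 + (-114 + 209))*(-617/108) = (217 + 95)*(-617/108) = 312*(-617/108) = -16042/9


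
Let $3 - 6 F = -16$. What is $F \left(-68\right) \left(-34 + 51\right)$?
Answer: $- \frac{10982}{3} \approx -3660.7$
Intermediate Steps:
$F = \frac{19}{6}$ ($F = \frac{1}{2} - - \frac{8}{3} = \frac{1}{2} + \frac{8}{3} = \frac{19}{6} \approx 3.1667$)
$F \left(-68\right) \left(-34 + 51\right) = \frac{19}{6} \left(-68\right) \left(-34 + 51\right) = \left(- \frac{646}{3}\right) 17 = - \frac{10982}{3}$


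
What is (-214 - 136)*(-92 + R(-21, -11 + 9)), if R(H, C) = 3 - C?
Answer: 30450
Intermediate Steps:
(-214 - 136)*(-92 + R(-21, -11 + 9)) = (-214 - 136)*(-92 + (3 - (-11 + 9))) = -350*(-92 + (3 - 1*(-2))) = -350*(-92 + (3 + 2)) = -350*(-92 + 5) = -350*(-87) = 30450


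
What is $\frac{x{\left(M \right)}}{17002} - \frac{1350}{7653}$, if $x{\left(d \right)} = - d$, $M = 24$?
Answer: $- \frac{3856062}{21686051} \approx -0.17781$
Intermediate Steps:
$\frac{x{\left(M \right)}}{17002} - \frac{1350}{7653} = \frac{\left(-1\right) 24}{17002} - \frac{1350}{7653} = \left(-24\right) \frac{1}{17002} - \frac{450}{2551} = - \frac{12}{8501} - \frac{450}{2551} = - \frac{3856062}{21686051}$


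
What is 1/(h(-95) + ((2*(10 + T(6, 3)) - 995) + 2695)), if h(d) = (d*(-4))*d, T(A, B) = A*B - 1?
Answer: -1/34346 ≈ -2.9115e-5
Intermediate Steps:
T(A, B) = -1 + A*B
h(d) = -4*d² (h(d) = (-4*d)*d = -4*d²)
1/(h(-95) + ((2*(10 + T(6, 3)) - 995) + 2695)) = 1/(-4*(-95)² + ((2*(10 + (-1 + 6*3)) - 995) + 2695)) = 1/(-4*9025 + ((2*(10 + (-1 + 18)) - 995) + 2695)) = 1/(-36100 + ((2*(10 + 17) - 995) + 2695)) = 1/(-36100 + ((2*27 - 995) + 2695)) = 1/(-36100 + ((54 - 995) + 2695)) = 1/(-36100 + (-941 + 2695)) = 1/(-36100 + 1754) = 1/(-34346) = -1/34346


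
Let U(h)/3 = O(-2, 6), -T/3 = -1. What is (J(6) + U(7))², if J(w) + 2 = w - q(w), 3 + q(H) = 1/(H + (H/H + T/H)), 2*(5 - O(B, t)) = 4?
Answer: 56644/225 ≈ 251.75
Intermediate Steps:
T = 3 (T = -3*(-1) = 3)
O(B, t) = 3 (O(B, t) = 5 - ½*4 = 5 - 2 = 3)
U(h) = 9 (U(h) = 3*3 = 9)
q(H) = -3 + 1/(1 + H + 3/H) (q(H) = -3 + 1/(H + (H/H + 3/H)) = -3 + 1/(H + (1 + 3/H)) = -3 + 1/(1 + H + 3/H))
J(w) = -2 + w - (-9 - 3*w² - 2*w)/(3 + w + w²) (J(w) = -2 + (w - (-9 - 3*w² - 2*w)/(3 + w + w²)) = -2 + w - (-9 - 3*w² - 2*w)/(3 + w + w²))
(J(6) + U(7))² = ((3 + 6³ + 2*6² + 3*6)/(3 + 6 + 6²) + 9)² = ((3 + 216 + 2*36 + 18)/(3 + 6 + 36) + 9)² = ((3 + 216 + 72 + 18)/45 + 9)² = ((1/45)*309 + 9)² = (103/15 + 9)² = (238/15)² = 56644/225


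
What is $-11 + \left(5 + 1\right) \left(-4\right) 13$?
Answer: $-323$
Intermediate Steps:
$-11 + \left(5 + 1\right) \left(-4\right) 13 = -11 + 6 \left(-4\right) 13 = -11 - 312 = -323$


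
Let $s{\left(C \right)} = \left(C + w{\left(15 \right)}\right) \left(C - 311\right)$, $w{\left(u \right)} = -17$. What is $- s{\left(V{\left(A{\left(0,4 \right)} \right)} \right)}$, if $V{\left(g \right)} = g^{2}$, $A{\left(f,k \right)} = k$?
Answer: $-295$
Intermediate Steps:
$s{\left(C \right)} = \left(-311 + C\right) \left(-17 + C\right)$ ($s{\left(C \right)} = \left(C - 17\right) \left(C - 311\right) = \left(-17 + C\right) \left(-311 + C\right) = \left(-311 + C\right) \left(-17 + C\right)$)
$- s{\left(V{\left(A{\left(0,4 \right)} \right)} \right)} = - (5287 + \left(4^{2}\right)^{2} - 328 \cdot 4^{2}) = - (5287 + 16^{2} - 5248) = - (5287 + 256 - 5248) = \left(-1\right) 295 = -295$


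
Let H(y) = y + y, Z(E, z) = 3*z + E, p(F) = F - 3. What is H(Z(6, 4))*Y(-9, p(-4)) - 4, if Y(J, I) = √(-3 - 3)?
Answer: -4 + 36*I*√6 ≈ -4.0 + 88.182*I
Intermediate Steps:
p(F) = -3 + F
Z(E, z) = E + 3*z
Y(J, I) = I*√6 (Y(J, I) = √(-6) = I*√6)
H(y) = 2*y
H(Z(6, 4))*Y(-9, p(-4)) - 4 = (2*(6 + 3*4))*(I*√6) - 4 = (2*(6 + 12))*(I*√6) - 4 = (2*18)*(I*√6) - 4 = 36*(I*√6) - 4 = 36*I*√6 - 4 = -4 + 36*I*√6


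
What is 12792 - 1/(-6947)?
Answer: 88866025/6947 ≈ 12792.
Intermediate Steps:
12792 - 1/(-6947) = 12792 - 1*(-1/6947) = 12792 + 1/6947 = 88866025/6947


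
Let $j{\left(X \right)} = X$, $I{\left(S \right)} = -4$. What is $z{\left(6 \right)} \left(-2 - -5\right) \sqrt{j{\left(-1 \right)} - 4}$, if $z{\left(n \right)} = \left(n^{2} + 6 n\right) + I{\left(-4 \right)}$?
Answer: $204 i \sqrt{5} \approx 456.16 i$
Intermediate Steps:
$z{\left(n \right)} = -4 + n^{2} + 6 n$ ($z{\left(n \right)} = \left(n^{2} + 6 n\right) - 4 = -4 + n^{2} + 6 n$)
$z{\left(6 \right)} \left(-2 - -5\right) \sqrt{j{\left(-1 \right)} - 4} = \left(-4 + 6^{2} + 6 \cdot 6\right) \left(-2 - -5\right) \sqrt{-1 - 4} = \left(-4 + 36 + 36\right) \left(-2 + 5\right) \sqrt{-5} = 68 \cdot 3 i \sqrt{5} = 204 i \sqrt{5}$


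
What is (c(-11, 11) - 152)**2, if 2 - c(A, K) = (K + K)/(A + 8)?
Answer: 183184/9 ≈ 20354.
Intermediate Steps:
c(A, K) = 2 - 2*K/(8 + A) (c(A, K) = 2 - (K + K)/(A + 8) = 2 - 2*K/(8 + A))
(c(-11, 11) - 152)**2 = (2*(8 - 11 - 1*11)/(8 - 11) - 152)**2 = (2*(8 - 11 - 11)/(-3) - 152)**2 = (2*(-1/3)*(-14) - 152)**2 = (28/3 - 152)**2 = (-428/3)**2 = 183184/9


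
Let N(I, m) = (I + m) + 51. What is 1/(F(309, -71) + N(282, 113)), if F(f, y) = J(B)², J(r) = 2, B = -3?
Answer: 1/450 ≈ 0.0022222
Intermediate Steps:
N(I, m) = 51 + I + m
F(f, y) = 4 (F(f, y) = 2² = 4)
1/(F(309, -71) + N(282, 113)) = 1/(4 + (51 + 282 + 113)) = 1/(4 + 446) = 1/450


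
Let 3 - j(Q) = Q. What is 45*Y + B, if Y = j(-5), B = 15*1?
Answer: 375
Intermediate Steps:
B = 15
j(Q) = 3 - Q
Y = 8 (Y = 3 - 1*(-5) = 3 + 5 = 8)
45*Y + B = 45*8 + 15 = 360 + 15 = 375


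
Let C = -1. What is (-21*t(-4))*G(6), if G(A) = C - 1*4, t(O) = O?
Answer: -420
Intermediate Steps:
G(A) = -5 (G(A) = -1 - 1*4 = -1 - 4 = -5)
(-21*t(-4))*G(6) = -21*(-4)*(-5) = 84*(-5) = -420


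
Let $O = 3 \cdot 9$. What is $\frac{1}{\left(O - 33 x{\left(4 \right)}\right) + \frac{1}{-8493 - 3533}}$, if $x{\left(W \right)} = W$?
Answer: $- \frac{12026}{1262731} \approx -0.0095238$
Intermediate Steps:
$O = 27$
$\frac{1}{\left(O - 33 x{\left(4 \right)}\right) + \frac{1}{-8493 - 3533}} = \frac{1}{\left(27 - 132\right) + \frac{1}{-8493 - 3533}} = \frac{1}{\left(27 - 132\right) + \frac{1}{-12026}} = \frac{1}{-105 - \frac{1}{12026}} = \frac{1}{- \frac{1262731}{12026}} = - \frac{12026}{1262731}$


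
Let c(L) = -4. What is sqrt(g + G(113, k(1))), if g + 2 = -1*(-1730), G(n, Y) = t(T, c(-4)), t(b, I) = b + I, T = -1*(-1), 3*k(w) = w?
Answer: 5*sqrt(69) ≈ 41.533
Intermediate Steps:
k(w) = w/3
T = 1
t(b, I) = I + b
G(n, Y) = -3 (G(n, Y) = -4 + 1 = -3)
g = 1728 (g = -2 - 1*(-1730) = -2 + 1730 = 1728)
sqrt(g + G(113, k(1))) = sqrt(1728 - 3) = sqrt(1725) = 5*sqrt(69)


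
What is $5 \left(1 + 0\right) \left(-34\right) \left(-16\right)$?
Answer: $2720$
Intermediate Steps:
$5 \left(1 + 0\right) \left(-34\right) \left(-16\right) = 5 \cdot 1 \left(-34\right) \left(-16\right) = 5 \left(-34\right) \left(-16\right) = \left(-170\right) \left(-16\right) = 2720$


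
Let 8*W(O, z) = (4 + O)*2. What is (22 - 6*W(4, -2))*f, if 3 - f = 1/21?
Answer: 620/21 ≈ 29.524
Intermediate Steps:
W(O, z) = 1 + O/4 (W(O, z) = ((4 + O)*2)/8 = (8 + 2*O)/8 = 1 + O/4)
f = 62/21 (f = 3 - 1/21 = 62/21 ≈ 2.9524)
(22 - 6*W(4, -2))*f = (22 - 6*(1 + (¼)*4))*(62/21) = (22 - 6*(1 + 1))*(62/21) = (22 - 6*2)*(62/21) = (22 - 12)*(62/21) = 10*(62/21) = 620/21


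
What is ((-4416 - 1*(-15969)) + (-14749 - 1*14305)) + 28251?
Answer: 10750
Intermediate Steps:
((-4416 - 1*(-15969)) + (-14749 - 1*14305)) + 28251 = ((-4416 + 15969) + (-14749 - 14305)) + 28251 = (11553 - 29054) + 28251 = -17501 + 28251 = 10750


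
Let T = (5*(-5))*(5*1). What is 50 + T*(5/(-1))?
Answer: 675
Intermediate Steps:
T = -125 (T = -25*5 = -125)
50 + T*(5/(-1)) = 50 - 625/(-1) = 50 - 625*(-1) = 50 - 125*(-5) = 50 + 625 = 675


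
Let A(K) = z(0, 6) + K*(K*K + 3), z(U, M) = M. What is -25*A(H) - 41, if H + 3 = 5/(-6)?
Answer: 325019/216 ≈ 1504.7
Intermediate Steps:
H = -23/6 (H = -3 + 5/(-6) = -3 + 5*(-1/6) = -3 - 5/6 = -23/6 ≈ -3.8333)
A(K) = 6 + K*(3 + K**2) (A(K) = 6 + K*(K*K + 3) = 6 + K*(K**2 + 3) = 6 + K*(3 + K**2))
-25*A(H) - 41 = -25*(6 + (-23/6)**3 + 3*(-23/6)) - 41 = -25*(6 - 12167/216 - 23/2) - 41 = -25*(-13355/216) - 41 = 333875/216 - 41 = 325019/216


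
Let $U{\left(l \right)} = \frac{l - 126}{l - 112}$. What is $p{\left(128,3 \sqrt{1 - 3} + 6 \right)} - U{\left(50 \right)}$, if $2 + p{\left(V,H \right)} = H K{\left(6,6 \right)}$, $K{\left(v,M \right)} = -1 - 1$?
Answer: $- \frac{472}{31} - 6 i \sqrt{2} \approx -15.226 - 8.4853 i$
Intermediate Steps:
$K{\left(v,M \right)} = -2$
$U{\left(l \right)} = \frac{-126 + l}{-112 + l}$
$p{\left(V,H \right)} = -2 - 2 H$ ($p{\left(V,H \right)} = -2 + H \left(-2\right) = -2 - 2 H$)
$p{\left(128,3 \sqrt{1 - 3} + 6 \right)} - U{\left(50 \right)} = \left(-2 - 2 \left(3 \sqrt{1 - 3} + 6\right)\right) - \frac{-126 + 50}{-112 + 50} = \left(-2 - 2 \left(3 \sqrt{-2} + 6\right)\right) - \frac{1}{-62} \left(-76\right) = \left(-2 - 2 \left(3 i \sqrt{2} + 6\right)\right) - \left(- \frac{1}{62}\right) \left(-76\right) = \left(-2 - 2 \left(3 i \sqrt{2} + 6\right)\right) - \frac{38}{31} = \left(-2 - 2 \left(6 + 3 i \sqrt{2}\right)\right) - \frac{38}{31} = \left(-2 - \left(12 + 6 i \sqrt{2}\right)\right) - \frac{38}{31} = \left(-14 - 6 i \sqrt{2}\right) - \frac{38}{31} = - \frac{472}{31} - 6 i \sqrt{2}$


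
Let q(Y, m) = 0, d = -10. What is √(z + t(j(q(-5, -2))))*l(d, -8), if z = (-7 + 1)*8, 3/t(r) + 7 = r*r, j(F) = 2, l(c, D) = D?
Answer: -56*I ≈ -56.0*I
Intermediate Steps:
t(r) = 3/(-7 + r²) (t(r) = 3/(-7 + r*r) = 3/(-7 + r²))
z = -48 (z = -6*8 = -48)
√(z + t(j(q(-5, -2))))*l(d, -8) = √(-48 + 3/(-7 + 2²))*(-8) = √(-48 + 3/(-7 + 4))*(-8) = √(-48 + 3/(-3))*(-8) = √(-48 + 3*(-⅓))*(-8) = √(-48 - 1)*(-8) = √(-49)*(-8) = (7*I)*(-8) = -56*I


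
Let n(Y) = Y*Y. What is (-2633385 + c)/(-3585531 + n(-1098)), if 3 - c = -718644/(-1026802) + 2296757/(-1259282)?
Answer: 154774959159639961/139878400265507274 ≈ 1.1065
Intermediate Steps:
n(Y) = Y**2
c = 2666219527999/646516638082 (c = 3 - (-718644/(-1026802) + 2296757/(-1259282)) = 3 - (-718644*(-1/1026802) + 2296757*(-1/1259282)) = 3 - (359322/513401 - 2296757/1259282) = 3 - 1*(-726669613753/646516638082) = 3 + 726669613753/646516638082 = 2666219527999/646516638082 ≈ 4.1240)
(-2633385 + c)/(-3585531 + n(-1098)) = (-2633385 + 2666219527999/646516638082)/(-3585531 + (-1098)**2) = -1702524550756039571/(646516638082*(-3585531 + 1205604)) = -1702524550756039571/646516638082/(-2379927) = -1702524550756039571/646516638082*(-1/2379927) = 154774959159639961/139878400265507274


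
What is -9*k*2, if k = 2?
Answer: -36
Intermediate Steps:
-9*k*2 = -9*2*2 = -18*2 = -36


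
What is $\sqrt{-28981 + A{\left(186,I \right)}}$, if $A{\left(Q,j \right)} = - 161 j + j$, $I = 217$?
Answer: $i \sqrt{63701} \approx 252.39 i$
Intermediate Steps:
$A{\left(Q,j \right)} = - 160 j$
$\sqrt{-28981 + A{\left(186,I \right)}} = \sqrt{-28981 - 34720} = \sqrt{-63701} = i \sqrt{63701}$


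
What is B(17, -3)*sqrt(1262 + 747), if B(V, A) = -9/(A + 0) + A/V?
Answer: 336*sqrt(41)/17 ≈ 126.56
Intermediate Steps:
B(V, A) = -9/A + A/V
B(17, -3)*sqrt(1262 + 747) = (-9/(-3) - 3/17)*sqrt(1262 + 747) = (-9*(-1/3) - 3*1/17)*sqrt(2009) = (3 - 3/17)*(7*sqrt(41)) = 48*(7*sqrt(41))/17 = 336*sqrt(41)/17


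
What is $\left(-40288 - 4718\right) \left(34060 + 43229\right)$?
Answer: $-3478468734$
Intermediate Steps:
$\left(-40288 - 4718\right) \left(34060 + 43229\right) = \left(-45006\right) 77289 = -3478468734$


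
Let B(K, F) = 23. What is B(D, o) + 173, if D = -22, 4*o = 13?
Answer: 196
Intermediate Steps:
o = 13/4 (o = (¼)*13 = 13/4 ≈ 3.2500)
B(D, o) + 173 = 23 + 173 = 196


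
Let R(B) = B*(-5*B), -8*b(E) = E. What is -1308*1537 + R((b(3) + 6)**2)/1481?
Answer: -12195436468821/6066176 ≈ -2.0104e+6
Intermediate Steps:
b(E) = -E/8
R(B) = -5*B**2
-1308*1537 + R((b(3) + 6)**2)/1481 = -1308*1537 - 5*(-1/8*3 + 6)**4/1481 = -2010396 - 5*(-3/8 + 6)**4*(1/1481) = -2010396 - 5*((45/8)**2)**2*(1/1481) = -2010396 - 5*(2025/64)**2*(1/1481) = -2010396 - 5*4100625/4096*(1/1481) = -2010396 - 20503125/4096*1/1481 = -2010396 - 20503125/6066176 = -12195436468821/6066176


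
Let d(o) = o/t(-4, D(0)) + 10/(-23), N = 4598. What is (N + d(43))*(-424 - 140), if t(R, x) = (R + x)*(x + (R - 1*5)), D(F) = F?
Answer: -178965331/69 ≈ -2.5937e+6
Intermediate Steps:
t(R, x) = (R + x)*(-5 + R + x) (t(R, x) = (R + x)*(x + (R - 5)) = (R + x)*(x + (-5 + R)) = (R + x)*(-5 + R + x))
d(o) = -10/23 + o/36 (d(o) = o/((-4)² + 0² - 5*(-4) - 5*0 + 2*(-4)*0) + 10/(-23) = o/(16 + 0 + 20 + 0 + 0) + 10*(-1/23) = o/36 - 10/23 = -10/23 + o/36)
(N + d(43))*(-424 - 140) = (4598 + (-10/23 + (1/36)*43))*(-424 - 140) = (4598 + (-10/23 + 43/36))*(-564) = (4598 + 629/828)*(-564) = (3807773/828)*(-564) = -178965331/69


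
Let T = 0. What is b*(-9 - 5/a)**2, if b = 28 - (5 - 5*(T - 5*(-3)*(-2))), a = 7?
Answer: -587248/49 ≈ -11985.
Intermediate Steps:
b = -127 (b = 28 - (5 - 5*(0 - 5*(-3)*(-2))) = 28 - (5 - 5*(0 + 15*(-2))) = 28 - (5 - 5*(0 - 30)) = 28 - (5 - 5*(-30)) = 28 - (5 + 150) = 28 - 1*155 = 28 - 155 = -127)
b*(-9 - 5/a)**2 = -127*(-9 - 5/7)**2 = -127*(-68/7)**2 = -127*4624/49 = -587248/49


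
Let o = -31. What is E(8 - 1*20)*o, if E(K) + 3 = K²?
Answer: -4371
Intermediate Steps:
E(K) = -3 + K²
E(8 - 1*20)*o = (-3 + (8 - 1*20)²)*(-31) = (-3 + (8 - 20)²)*(-31) = (-3 + (-12)²)*(-31) = (-3 + 144)*(-31) = 141*(-31) = -4371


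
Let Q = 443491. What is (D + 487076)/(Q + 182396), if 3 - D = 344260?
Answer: 142819/625887 ≈ 0.22819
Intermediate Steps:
D = -344257 (D = 3 - 1*344260 = 3 - 344260 = -344257)
(D + 487076)/(Q + 182396) = (-344257 + 487076)/(443491 + 182396) = 142819/625887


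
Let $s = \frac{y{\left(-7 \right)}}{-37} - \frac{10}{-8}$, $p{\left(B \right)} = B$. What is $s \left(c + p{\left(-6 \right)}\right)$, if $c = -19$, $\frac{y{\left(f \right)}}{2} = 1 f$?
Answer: $- \frac{6025}{148} \approx -40.709$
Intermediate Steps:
$y{\left(f \right)} = 2 f$ ($y{\left(f \right)} = 2 \cdot 1 f = 2 f$)
$s = \frac{241}{148}$ ($s = \frac{2 \left(-7\right)}{-37} - \frac{10}{-8} = \left(-14\right) \left(- \frac{1}{37}\right) - - \frac{5}{4} = \frac{14}{37} + \frac{5}{4} = \frac{241}{148} \approx 1.6284$)
$s \left(c + p{\left(-6 \right)}\right) = \frac{241 \left(-19 - 6\right)}{148} = \frac{241}{148} \left(-25\right) = - \frac{6025}{148}$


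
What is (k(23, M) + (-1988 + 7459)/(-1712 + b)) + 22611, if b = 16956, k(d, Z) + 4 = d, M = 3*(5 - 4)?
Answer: 344977191/15244 ≈ 22630.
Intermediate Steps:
M = 3 (M = 3*1 = 3)
k(d, Z) = -4 + d
(k(23, M) + (-1988 + 7459)/(-1712 + b)) + 22611 = ((-4 + 23) + (-1988 + 7459)/(-1712 + 16956)) + 22611 = (19 + 5471/15244) + 22611 = 295107/15244 + 22611 = 344977191/15244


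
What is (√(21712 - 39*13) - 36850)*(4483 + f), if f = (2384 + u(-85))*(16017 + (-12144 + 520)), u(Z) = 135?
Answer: -407946082500 + 11070450*√21205 ≈ -4.0633e+11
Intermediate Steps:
f = 11065967 (f = (2384 + 135)*(16017 + (-12144 + 520)) = 2519*(16017 - 11624) = 2519*4393 = 11065967)
(√(21712 - 39*13) - 36850)*(4483 + f) = (√(21712 - 39*13) - 36850)*(4483 + 11065967) = (√(21712 - 507) - 36850)*11070450 = (√21205 - 36850)*11070450 = (-36850 + √21205)*11070450 = -407946082500 + 11070450*√21205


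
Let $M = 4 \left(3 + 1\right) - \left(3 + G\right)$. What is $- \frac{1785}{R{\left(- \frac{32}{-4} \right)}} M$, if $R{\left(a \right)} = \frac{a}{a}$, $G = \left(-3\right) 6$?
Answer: $-55335$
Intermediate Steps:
$G = -18$
$R{\left(a \right)} = 1$
$M = 31$ ($M = 4 \left(3 + 1\right) - -15 = 4 \cdot 4 + \left(-3 + 18\right) = 16 + 15 = 31$)
$- \frac{1785}{R{\left(- \frac{32}{-4} \right)}} M = - \frac{1785}{1} \cdot 31 = \left(-1785\right) 1 \cdot 31 = \left(-1785\right) 31 = -55335$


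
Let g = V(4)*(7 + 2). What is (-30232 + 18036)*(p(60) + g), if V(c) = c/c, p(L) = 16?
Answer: -304900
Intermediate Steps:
V(c) = 1
g = 9 (g = 1*(7 + 2) = 1*9 = 9)
(-30232 + 18036)*(p(60) + g) = (-30232 + 18036)*(16 + 9) = -12196*25 = -304900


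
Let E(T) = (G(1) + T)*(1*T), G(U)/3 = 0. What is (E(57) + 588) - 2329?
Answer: 1508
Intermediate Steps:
G(U) = 0 (G(U) = 3*0 = 0)
E(T) = T² (E(T) = (0 + T)*(1*T) = T*T = T²)
(E(57) + 588) - 2329 = (57² + 588) - 2329 = (3249 + 588) - 2329 = 3837 - 2329 = 1508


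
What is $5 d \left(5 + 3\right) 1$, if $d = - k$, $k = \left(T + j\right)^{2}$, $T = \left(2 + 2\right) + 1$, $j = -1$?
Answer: $-640$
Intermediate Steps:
$T = 5$ ($T = 4 + 1 = 5$)
$k = 16$ ($k = \left(5 - 1\right)^{2} = 4^{2} = 16$)
$d = -16$ ($d = \left(-1\right) 16 = -16$)
$5 d \left(5 + 3\right) 1 = 5 \left(-16\right) \left(5 + 3\right) 1 = - 80 \cdot 8 \cdot 1 = \left(-80\right) 8 = -640$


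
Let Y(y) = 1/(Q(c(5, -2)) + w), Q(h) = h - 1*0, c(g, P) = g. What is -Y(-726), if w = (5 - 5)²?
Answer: -⅕ ≈ -0.20000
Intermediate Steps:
Q(h) = h (Q(h) = h + 0 = h)
w = 0 (w = 0² = 0)
Y(y) = ⅕ (Y(y) = 1/(5 + 0) = 1/5 = ⅕)
-Y(-726) = -1*⅕ = -⅕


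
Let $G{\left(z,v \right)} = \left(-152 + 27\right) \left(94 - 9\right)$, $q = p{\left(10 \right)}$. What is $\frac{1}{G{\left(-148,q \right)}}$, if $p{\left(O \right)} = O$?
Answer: $- \frac{1}{10625} \approx -9.4118 \cdot 10^{-5}$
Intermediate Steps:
$q = 10$
$G{\left(z,v \right)} = -10625$ ($G{\left(z,v \right)} = \left(-125\right) 85 = -10625$)
$\frac{1}{G{\left(-148,q \right)}} = \frac{1}{-10625} = - \frac{1}{10625}$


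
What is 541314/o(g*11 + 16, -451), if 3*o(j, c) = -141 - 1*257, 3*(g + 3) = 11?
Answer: -811971/199 ≈ -4080.3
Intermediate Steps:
g = 2/3 (g = -3 + (1/3)*11 = -3 + 11/3 = 2/3 ≈ 0.66667)
o(j, c) = -398/3 (o(j, c) = (-141 - 1*257)/3 = (-141 - 257)/3 = (1/3)*(-398) = -398/3)
541314/o(g*11 + 16, -451) = 541314/(-398/3) = 541314*(-3/398) = -811971/199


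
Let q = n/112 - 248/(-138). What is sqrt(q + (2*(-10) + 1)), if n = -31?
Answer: I*sqrt(65245089)/1932 ≈ 4.1809*I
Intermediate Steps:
q = 11749/7728 (q = -31/112 - 248/(-138) = -31*1/112 - 248*(-1/138) = -31/112 + 124/69 = 11749/7728 ≈ 1.5203)
sqrt(q + (2*(-10) + 1)) = sqrt(11749/7728 + (2*(-10) + 1)) = sqrt(11749/7728 + (-20 + 1)) = sqrt(11749/7728 - 19) = sqrt(-135083/7728) = I*sqrt(65245089)/1932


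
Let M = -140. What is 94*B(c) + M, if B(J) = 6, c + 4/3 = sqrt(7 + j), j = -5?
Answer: 424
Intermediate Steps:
c = -4/3 + sqrt(2) (c = -4/3 + sqrt(7 - 5) = -4/3 + sqrt(2) ≈ 0.080880)
94*B(c) + M = 94*6 - 140 = 564 - 140 = 424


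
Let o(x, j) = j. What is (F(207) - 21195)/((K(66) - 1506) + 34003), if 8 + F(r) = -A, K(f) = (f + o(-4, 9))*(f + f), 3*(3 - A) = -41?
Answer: -63659/127191 ≈ -0.50050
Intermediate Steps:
A = 50/3 (A = 3 - ⅓*(-41) = 3 + 41/3 = 50/3 ≈ 16.667)
K(f) = 2*f*(9 + f) (K(f) = (f + 9)*(f + f) = (9 + f)*(2*f) = 2*f*(9 + f))
F(r) = -74/3 (F(r) = -8 - 1*50/3 = -8 - 50/3 = -74/3)
(F(207) - 21195)/((K(66) - 1506) + 34003) = (-74/3 - 21195)/((2*66*(9 + 66) - 1506) + 34003) = -63659/(3*((2*66*75 - 1506) + 34003)) = -63659/(3*((9900 - 1506) + 34003)) = -63659/(3*(8394 + 34003)) = -63659/3/42397 = -63659/3*1/42397 = -63659/127191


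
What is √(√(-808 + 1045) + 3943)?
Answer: √(3943 + √237) ≈ 62.916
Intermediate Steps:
√(√(-808 + 1045) + 3943) = √(√237 + 3943) = √(3943 + √237)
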